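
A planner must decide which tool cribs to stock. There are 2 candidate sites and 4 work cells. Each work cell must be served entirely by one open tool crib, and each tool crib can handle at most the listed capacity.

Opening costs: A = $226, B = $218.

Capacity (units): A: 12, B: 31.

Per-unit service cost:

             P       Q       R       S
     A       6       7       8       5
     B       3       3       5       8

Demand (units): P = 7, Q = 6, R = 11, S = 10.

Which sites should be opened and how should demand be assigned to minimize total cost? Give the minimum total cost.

Minimum total cost: 588

Open {A, B}: P→B 3·7=21, Q→B 3·6=18, R→B 5·11=55, S→A 5·10=50.
Loads: A carries 10/12, B carries 24/31. Service 144; fixed 444; total 588.
Next best feasible plan costs 639.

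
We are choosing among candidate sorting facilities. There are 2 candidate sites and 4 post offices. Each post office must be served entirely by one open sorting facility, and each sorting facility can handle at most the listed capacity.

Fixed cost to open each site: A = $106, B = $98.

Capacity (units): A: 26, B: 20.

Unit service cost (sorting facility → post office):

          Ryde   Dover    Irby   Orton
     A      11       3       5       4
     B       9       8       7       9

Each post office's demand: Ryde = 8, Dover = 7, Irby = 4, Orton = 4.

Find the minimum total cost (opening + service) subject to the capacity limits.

Open {A}: Ryde→A 11·8=88, Dover→A 3·7=21, Irby→A 5·4=20, Orton→A 4·4=16.
Loads: A carries 23/26. Service 145; fixed 106; total 251.
Next best feasible plan costs 333.

Minimum total cost: 251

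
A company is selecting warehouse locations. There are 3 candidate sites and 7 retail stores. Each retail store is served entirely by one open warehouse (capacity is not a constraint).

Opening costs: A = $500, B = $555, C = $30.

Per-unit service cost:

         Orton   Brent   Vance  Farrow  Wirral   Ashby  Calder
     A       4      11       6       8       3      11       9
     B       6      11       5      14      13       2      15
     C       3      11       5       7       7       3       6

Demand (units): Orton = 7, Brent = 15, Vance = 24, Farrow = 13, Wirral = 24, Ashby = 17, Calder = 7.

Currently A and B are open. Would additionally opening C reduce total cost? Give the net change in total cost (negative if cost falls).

Yes — net change −11 (cost falls by 11).

Current service cost with {A, B}: 586.
Adding C: each retail store re-picks its cheapest; new service cost 545, saving 41.
Extra fixed cost: 30. Net change = 30 − 41 = -11.
(Totals: 1641 → 1630.)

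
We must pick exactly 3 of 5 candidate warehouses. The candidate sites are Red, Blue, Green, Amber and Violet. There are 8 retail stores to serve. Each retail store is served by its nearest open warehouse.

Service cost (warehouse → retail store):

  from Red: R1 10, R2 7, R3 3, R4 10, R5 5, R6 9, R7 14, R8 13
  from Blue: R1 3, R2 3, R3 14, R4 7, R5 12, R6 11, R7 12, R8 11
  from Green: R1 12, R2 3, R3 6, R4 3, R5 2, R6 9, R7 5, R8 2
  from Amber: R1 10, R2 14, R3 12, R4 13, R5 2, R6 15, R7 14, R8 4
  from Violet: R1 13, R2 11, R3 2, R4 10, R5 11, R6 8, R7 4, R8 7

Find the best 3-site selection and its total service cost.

With exactly 3 open, each retail store uses its cheapest among the chosen.
{Blue, Green, Violet}: R1→Blue 3, R2→Blue 3, R3→Violet 2, R4→Green 3, R5→Green 2, R6→Violet 8, R7→Violet 4, R8→Green 2. Service cost 27.
{Red, Blue, Green}: service cost 30
{Blue, Green, Amber}: service cost 33
Among all 10 size-3 choices, {Blue, Green, Violet} is lowest.

Choose Blue, Green and Violet; total service cost 27.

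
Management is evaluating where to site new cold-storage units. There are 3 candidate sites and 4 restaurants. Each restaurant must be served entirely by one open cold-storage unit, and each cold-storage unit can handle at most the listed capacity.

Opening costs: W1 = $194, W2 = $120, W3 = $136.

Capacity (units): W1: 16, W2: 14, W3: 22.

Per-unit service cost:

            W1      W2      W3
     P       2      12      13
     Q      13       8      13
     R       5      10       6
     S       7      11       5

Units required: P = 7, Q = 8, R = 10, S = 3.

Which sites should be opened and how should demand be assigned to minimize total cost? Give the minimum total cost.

Minimum total cost: 486

Open {W2, W3}: P→W3 13·7=91, Q→W2 8·8=64, R→W3 6·10=60, S→W3 5·3=15.
Loads: W2 carries 8/14, W3 carries 20/22. Service 230; fixed 256; total 486.
Next best feasible plan costs 504.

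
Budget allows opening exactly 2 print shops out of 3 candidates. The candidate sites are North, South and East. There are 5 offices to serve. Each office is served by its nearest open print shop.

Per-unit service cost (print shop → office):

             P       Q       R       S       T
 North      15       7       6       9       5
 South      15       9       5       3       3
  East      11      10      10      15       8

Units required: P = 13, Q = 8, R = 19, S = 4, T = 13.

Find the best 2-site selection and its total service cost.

Choose South and East; total service cost 361.

With exactly 2 open, each office uses its cheapest among the chosen.
{South, East}: P→East 11·13=143, Q→South 9·8=72, R→South 5·19=95, S→South 3·4=12, T→South 3·13=39. Service cost 361.
{North, South}: service cost 397
{North, East}: service cost 414
Among all 3 size-2 choices, {South, East} is lowest.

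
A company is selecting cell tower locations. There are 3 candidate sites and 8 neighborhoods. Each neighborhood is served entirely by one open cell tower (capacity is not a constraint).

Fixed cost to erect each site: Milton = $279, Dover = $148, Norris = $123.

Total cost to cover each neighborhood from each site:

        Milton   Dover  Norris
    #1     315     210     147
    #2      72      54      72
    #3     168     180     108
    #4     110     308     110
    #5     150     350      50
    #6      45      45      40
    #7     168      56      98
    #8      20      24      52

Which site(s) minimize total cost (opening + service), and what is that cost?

For any fixed open set, each neighborhood goes to its cheapest open site; total = fixed + service.
{Norris}: #1→Norris 147, #2→Norris 72, #3→Norris 108, #4→Norris 110, #5→Norris 50, #6→Norris 40, #7→Norris 98, #8→Norris 52. Service 677; fixed 123; total 800.
{Dover, Norris}: service 589 + fixed 271 = 860
{Milton, Norris}: #1→Norris 147, #2→Milton 72, #3→Norris 108, #4→Milton 110, #5→Norris 50, #6→Norris 40, #7→Norris 98, #8→Milton 20. Service 645; fixed 402; total 1047.
{Milton, Dover, Norris}: service 585 + fixed 550 = 1135
No other subset beats 800.

Open Norris only; minimum total cost 800.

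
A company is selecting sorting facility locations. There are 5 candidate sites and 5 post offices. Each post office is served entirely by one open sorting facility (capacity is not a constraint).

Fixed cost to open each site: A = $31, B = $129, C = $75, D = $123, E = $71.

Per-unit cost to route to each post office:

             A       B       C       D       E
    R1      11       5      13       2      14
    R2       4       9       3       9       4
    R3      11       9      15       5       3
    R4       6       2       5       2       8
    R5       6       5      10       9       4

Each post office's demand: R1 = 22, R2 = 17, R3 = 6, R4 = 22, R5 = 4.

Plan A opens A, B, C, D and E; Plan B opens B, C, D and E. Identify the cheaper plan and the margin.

Plan B is cheaper by 31.

Plan A: {A, B, C, D, E}: R1→D 2·22=44, R2→C 3·17=51, R3→E 3·6=18, R4→B 2·22=44, R5→E 4·4=16. Service 173; fixed 429; total 602.
Plan B: {B, C, D, E}: R1→D 2·22=44, R2→C 3·17=51, R3→E 3·6=18, R4→B 2·22=44, R5→E 4·4=16. Service 173; fixed 398; total 571.
Difference: |602 − 571| = 31.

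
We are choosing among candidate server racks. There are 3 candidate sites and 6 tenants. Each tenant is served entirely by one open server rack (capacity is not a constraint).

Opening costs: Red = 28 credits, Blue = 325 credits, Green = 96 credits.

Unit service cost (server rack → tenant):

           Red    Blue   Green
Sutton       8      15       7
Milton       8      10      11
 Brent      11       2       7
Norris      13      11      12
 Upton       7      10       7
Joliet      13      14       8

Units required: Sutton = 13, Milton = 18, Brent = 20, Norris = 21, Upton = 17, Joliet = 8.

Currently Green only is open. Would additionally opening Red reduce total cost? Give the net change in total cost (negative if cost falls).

Yes — net change −26 (cost falls by 26).

Current service cost with {Green}: 864.
Adding Red: each tenant re-picks its cheapest; new service cost 810, saving 54.
Extra fixed cost: 28. Net change = 28 − 54 = -26.
(Totals: 960 → 934.)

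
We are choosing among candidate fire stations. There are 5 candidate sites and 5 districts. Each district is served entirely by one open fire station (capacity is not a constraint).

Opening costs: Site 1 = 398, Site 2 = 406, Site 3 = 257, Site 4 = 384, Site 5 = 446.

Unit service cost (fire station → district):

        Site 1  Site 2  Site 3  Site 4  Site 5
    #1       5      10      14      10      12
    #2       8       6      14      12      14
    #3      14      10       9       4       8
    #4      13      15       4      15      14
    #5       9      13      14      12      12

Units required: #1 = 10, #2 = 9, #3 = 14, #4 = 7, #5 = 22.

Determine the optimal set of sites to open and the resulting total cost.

For any fixed open set, each district goes to its cheapest open site; total = fixed + service.
{Site 3}: #1→Site 3 14·10=140, #2→Site 3 14·9=126, #3→Site 3 9·14=126, #4→Site 3 4·7=28, #5→Site 3 14·22=308. Service 728; fixed 257; total 985.
{Site 1}: service 607 + fixed 398 = 1005
{Site 4}: service 633 + fixed 384 = 1017
{Site 1, Site 2, Site 3, Site 4, Site 5}: service 386 + fixed 1891 = 2277
No other subset beats 985.

Open Site 3 only; minimum total cost 985.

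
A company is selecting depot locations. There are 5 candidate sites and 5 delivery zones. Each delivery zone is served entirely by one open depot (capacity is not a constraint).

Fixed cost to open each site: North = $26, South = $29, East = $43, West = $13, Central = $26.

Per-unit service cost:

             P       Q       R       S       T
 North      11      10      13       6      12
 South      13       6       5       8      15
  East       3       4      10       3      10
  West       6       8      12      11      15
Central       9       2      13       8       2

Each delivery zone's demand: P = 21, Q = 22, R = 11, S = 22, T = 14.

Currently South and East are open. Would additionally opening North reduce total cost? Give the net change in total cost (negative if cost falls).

Current service cost with {South, East}: 412.
Adding North: each delivery zone re-picks its cheapest; new service cost 412, saving 0.
Extra fixed cost: 26. Net change = 26 − 0 = 26.
(Totals: 484 → 510.)

No — net change +26 (cost rises by 26).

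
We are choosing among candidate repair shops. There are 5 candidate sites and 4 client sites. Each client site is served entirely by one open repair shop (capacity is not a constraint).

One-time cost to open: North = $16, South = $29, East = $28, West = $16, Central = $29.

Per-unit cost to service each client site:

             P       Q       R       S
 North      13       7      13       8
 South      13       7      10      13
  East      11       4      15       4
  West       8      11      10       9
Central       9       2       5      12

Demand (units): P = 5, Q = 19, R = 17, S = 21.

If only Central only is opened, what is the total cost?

Each client site is assigned to its cheapest site among the open ones.
{Central}: P→Central 9·5=45, Q→Central 2·19=38, R→Central 5·17=85, S→Central 12·21=252. Service 420; fixed 29; total 449.

Total cost: 449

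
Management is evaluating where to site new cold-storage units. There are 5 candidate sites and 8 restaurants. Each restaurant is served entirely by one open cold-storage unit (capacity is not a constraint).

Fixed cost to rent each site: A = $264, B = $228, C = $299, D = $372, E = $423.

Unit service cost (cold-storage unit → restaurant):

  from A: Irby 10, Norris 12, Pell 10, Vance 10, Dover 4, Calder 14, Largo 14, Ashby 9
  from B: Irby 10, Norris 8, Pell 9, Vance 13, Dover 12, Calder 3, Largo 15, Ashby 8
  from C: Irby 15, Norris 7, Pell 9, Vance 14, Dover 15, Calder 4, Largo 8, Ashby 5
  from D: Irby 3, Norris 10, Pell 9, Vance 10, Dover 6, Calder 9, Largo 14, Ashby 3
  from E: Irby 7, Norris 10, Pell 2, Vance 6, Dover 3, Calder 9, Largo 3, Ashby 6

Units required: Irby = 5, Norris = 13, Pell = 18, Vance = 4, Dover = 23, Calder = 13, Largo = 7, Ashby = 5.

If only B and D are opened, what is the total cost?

Total cost: 1211

Each restaurant is assigned to its cheapest site among the open ones.
{B, D}: Irby→D 3·5=15, Norris→B 8·13=104, Pell→B 9·18=162, Vance→D 10·4=40, Dover→D 6·23=138, Calder→B 3·13=39, Largo→D 14·7=98, Ashby→D 3·5=15. Service 611; fixed 600; total 1211.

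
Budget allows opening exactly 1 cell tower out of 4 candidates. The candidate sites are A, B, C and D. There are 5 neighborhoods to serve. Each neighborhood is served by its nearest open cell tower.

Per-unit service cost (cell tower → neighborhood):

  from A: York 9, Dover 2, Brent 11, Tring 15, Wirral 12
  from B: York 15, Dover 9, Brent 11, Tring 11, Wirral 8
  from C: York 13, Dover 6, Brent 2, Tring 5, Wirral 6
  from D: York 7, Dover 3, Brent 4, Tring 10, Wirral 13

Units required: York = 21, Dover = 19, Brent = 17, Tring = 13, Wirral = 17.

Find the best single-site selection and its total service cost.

With exactly 1 open, each neighborhood uses its cheapest among the chosen.
{C}: York→C 13·21=273, Dover→C 6·19=114, Brent→C 2·17=34, Tring→C 5·13=65, Wirral→C 6·17=102. Service cost 588.
{D}: service cost 623
{A}: service cost 813
Among all 4 size-1 choices, {C} is lowest.

Choose C only; total service cost 588.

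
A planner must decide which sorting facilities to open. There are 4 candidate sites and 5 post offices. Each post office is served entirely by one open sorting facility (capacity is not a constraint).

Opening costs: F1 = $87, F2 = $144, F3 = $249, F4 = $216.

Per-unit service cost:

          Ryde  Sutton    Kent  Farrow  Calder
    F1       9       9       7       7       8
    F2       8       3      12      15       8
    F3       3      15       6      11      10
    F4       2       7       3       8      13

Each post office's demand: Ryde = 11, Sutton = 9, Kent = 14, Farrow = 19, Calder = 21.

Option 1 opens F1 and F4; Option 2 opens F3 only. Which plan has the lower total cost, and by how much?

Option 1: {F1, F4}: Ryde→F4 2·11=22, Sutton→F4 7·9=63, Kent→F4 3·14=42, Farrow→F1 7·19=133, Calder→F1 8·21=168. Service 428; fixed 303; total 731.
Option 2: {F3}: Ryde→F3 3·11=33, Sutton→F3 15·9=135, Kent→F3 6·14=84, Farrow→F3 11·19=209, Calder→F3 10·21=210. Service 671; fixed 249; total 920.
Difference: |731 − 920| = 189.

Option 1 is cheaper by 189.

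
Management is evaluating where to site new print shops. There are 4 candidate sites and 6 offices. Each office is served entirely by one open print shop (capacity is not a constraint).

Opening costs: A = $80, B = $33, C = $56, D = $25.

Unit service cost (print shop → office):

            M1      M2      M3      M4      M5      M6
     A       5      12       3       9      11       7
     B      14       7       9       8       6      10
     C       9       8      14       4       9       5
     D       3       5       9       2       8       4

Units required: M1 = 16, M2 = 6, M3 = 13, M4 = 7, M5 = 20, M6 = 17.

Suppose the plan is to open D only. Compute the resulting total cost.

Each office is assigned to its cheapest site among the open ones.
{D}: M1→D 3·16=48, M2→D 5·6=30, M3→D 9·13=117, M4→D 2·7=14, M5→D 8·20=160, M6→D 4·17=68. Service 437; fixed 25; total 462.

Total cost: 462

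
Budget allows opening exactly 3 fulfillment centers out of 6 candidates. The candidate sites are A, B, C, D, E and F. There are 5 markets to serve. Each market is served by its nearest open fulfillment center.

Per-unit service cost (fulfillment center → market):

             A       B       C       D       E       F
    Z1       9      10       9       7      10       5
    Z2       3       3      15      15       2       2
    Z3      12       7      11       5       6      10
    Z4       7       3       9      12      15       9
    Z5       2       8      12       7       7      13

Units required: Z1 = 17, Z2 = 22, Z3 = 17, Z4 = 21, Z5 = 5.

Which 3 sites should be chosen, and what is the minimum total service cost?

With exactly 3 open, each market uses its cheapest among the chosen.
{B, D, F}: Z1→F 5·17=85, Z2→F 2·22=44, Z3→D 5·17=85, Z4→B 3·21=63, Z5→D 7·5=35. Service cost 312.
{A, B, F}: service cost 321
{B, E, F}: service cost 329
Among all 20 size-3 choices, {B, D, F} is lowest.

Choose B, D and F; total service cost 312.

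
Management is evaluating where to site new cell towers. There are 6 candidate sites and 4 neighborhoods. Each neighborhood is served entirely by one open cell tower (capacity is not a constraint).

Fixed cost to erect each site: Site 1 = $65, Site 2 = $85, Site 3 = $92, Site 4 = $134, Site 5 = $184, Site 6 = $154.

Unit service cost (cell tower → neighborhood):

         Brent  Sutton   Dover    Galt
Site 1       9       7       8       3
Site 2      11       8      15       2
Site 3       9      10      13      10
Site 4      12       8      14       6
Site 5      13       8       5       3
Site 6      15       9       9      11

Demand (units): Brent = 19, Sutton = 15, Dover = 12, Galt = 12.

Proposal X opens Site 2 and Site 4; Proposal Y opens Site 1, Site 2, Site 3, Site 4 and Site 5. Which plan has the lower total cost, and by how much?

Proposal X is cheaper by 180.

Proposal X: {Site 2, Site 4}: Brent→Site 2 11·19=209, Sutton→Site 2 8·15=120, Dover→Site 4 14·12=168, Galt→Site 2 2·12=24. Service 521; fixed 219; total 740.
Proposal Y: {Site 1, Site 2, Site 3, Site 4, Site 5}: Brent→Site 1 9·19=171, Sutton→Site 1 7·15=105, Dover→Site 5 5·12=60, Galt→Site 2 2·12=24. Service 360; fixed 560; total 920.
Difference: |740 − 920| = 180.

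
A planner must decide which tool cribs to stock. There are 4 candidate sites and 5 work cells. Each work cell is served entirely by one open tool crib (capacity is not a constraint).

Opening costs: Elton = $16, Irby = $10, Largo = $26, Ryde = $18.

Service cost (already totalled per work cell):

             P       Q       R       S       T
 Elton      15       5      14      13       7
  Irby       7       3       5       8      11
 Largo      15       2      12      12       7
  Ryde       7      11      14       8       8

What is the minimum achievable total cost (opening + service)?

Minimum total cost: 44

For any fixed open set, each work cell goes to its cheapest open site; total = fixed + service.
{Irby}: P→Irby 7, Q→Irby 3, R→Irby 5, S→Irby 8, T→Irby 11. Service 34; fixed 10; total 44.
{Elton, Irby}: P→Irby 7, Q→Irby 3, R→Irby 5, S→Irby 8, T→Elton 7. Service 30; fixed 26; total 56.
{Irby, Ryde}: P→Irby 7, Q→Irby 3, R→Irby 5, S→Irby 8, T→Ryde 8. Service 31; fixed 28; total 59.
{Elton, Irby, Largo, Ryde}: service 29 + fixed 70 = 99
(All 15 nonempty subsets were checked; Irby only is lowest.)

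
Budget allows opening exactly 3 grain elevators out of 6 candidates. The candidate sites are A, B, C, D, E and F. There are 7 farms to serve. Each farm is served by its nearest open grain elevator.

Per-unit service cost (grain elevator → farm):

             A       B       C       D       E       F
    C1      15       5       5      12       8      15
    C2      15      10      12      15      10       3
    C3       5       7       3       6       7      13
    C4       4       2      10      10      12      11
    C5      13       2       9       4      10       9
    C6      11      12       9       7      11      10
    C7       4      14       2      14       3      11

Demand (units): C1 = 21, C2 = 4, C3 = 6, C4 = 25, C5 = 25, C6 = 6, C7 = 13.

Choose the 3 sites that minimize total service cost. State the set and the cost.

Choose B, C and F; total service cost 315.

With exactly 3 open, each farm uses its cheapest among the chosen.
{B, C, F}: C1→B 5·21=105, C2→F 3·4=12, C3→C 3·6=18, C4→B 2·25=50, C5→B 2·25=50, C6→C 9·6=54, C7→C 2·13=26. Service cost 315.
{B, C, D}: service cost 331
{A, B, C}: service cost 343
Among all 20 size-3 choices, {B, C, F} is lowest.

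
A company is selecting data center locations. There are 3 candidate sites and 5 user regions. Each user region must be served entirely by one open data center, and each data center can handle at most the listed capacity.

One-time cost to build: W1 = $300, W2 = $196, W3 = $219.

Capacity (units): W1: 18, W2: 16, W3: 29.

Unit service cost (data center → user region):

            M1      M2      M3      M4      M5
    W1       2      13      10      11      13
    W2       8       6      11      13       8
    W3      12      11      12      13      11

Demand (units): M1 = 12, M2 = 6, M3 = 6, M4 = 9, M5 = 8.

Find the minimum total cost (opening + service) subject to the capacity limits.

Open {W2, W3}: M1→W3 12·12=144, M2→W2 6·6=36, M3→W3 12·6=72, M4→W3 13·9=117, M5→W2 8·8=64.
Loads: W2 carries 14/16, W3 carries 27/29. Service 433; fixed 415; total 848.
Next best feasible plan costs 854.

Minimum total cost: 848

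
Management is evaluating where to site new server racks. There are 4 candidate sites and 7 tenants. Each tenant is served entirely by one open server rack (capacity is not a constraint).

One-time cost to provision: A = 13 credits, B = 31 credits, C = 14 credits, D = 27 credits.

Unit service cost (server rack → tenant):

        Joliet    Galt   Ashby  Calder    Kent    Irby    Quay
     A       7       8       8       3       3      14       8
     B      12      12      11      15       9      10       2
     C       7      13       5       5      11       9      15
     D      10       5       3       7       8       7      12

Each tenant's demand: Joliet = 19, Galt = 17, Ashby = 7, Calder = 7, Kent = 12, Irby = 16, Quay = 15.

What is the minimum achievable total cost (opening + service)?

Minimum total cost: 509

For any fixed open set, each tenant goes to its cheapest open site; total = fixed + service.
{A, B, D}: Joliet→A 7·19=133, Galt→D 5·17=85, Ashby→D 3·7=21, Calder→A 3·7=21, Kent→A 3·12=36, Irby→D 7·16=112, Quay→B 2·15=30. Service 438; fixed 71; total 509.
{A, B, C, D}: service 438 + fixed 85 = 523
{A, D}: service 528 + fixed 40 = 568
{A}: Joliet→A 7·19=133, Galt→A 8·17=136, Ashby→A 8·7=56, Calder→A 3·7=21, Kent→A 3·12=36, Irby→A 14·16=224, Quay→A 8·15=120. Service 726; fixed 13; total 739.
(All 15 nonempty subsets were checked; A, B and D is lowest.)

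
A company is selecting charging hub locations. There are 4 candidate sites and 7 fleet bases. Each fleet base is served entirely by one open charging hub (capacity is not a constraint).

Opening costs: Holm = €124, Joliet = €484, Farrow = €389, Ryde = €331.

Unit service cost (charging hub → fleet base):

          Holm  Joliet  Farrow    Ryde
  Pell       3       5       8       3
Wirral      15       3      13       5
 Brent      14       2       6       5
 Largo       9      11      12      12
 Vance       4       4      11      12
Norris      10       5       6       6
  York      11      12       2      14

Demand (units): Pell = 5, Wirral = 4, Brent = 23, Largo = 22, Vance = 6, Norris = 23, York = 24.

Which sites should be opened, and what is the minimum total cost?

For any fixed open set, each fleet base goes to its cheapest open site; total = fixed + service.
{Holm, Farrow}: Pell→Holm 3·5=15, Wirral→Farrow 13·4=52, Brent→Farrow 6·23=138, Largo→Holm 9·22=198, Vance→Holm 4·6=24, Norris→Farrow 6·23=138, York→Farrow 2·24=48. Service 613; fixed 513; total 1126.
{Farrow}: Pell→Farrow 8·5=40, Wirral→Farrow 13·4=52, Brent→Farrow 6·23=138, Largo→Farrow 12·22=264, Vance→Farrow 11·6=66, Norris→Farrow 6·23=138, York→Farrow 2·24=48. Service 746; fixed 389; total 1135.
{Holm, Ryde}: Pell→Holm 3·5=15, Wirral→Ryde 5·4=20, Brent→Ryde 5·23=115, Largo→Holm 9·22=198, Vance→Holm 4·6=24, Norris→Ryde 6·23=138, York→Holm 11·24=264. Service 774; fixed 455; total 1229.
{Holm, Joliet, Farrow, Ryde}: service 458 + fixed 1328 = 1786
No other subset beats 1126.

Open Holm and Farrow; minimum total cost 1126.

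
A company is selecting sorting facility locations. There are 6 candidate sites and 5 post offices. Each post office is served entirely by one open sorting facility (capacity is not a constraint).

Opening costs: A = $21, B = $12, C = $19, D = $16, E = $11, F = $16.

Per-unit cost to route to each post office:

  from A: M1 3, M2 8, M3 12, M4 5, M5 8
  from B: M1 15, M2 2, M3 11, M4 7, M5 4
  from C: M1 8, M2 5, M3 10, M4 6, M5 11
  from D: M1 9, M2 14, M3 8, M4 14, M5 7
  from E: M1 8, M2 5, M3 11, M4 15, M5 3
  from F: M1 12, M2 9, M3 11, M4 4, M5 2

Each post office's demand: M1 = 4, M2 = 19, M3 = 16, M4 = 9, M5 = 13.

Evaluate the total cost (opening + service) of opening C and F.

Total cost: 384

Each post office is assigned to its cheapest site among the open ones.
{C, F}: M1→C 8·4=32, M2→C 5·19=95, M3→C 10·16=160, M4→F 4·9=36, M5→F 2·13=26. Service 349; fixed 35; total 384.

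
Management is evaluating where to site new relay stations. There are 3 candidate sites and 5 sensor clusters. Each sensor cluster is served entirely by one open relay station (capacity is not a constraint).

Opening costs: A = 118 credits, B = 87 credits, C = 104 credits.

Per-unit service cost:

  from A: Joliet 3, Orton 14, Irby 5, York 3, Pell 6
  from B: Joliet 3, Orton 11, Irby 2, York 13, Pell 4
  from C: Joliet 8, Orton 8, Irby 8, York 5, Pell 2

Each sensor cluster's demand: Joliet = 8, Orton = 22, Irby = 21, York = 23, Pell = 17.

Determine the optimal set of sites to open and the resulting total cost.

For any fixed open set, each sensor cluster goes to its cheapest open site; total = fixed + service.
{B, C}: Joliet→B 3·8=24, Orton→C 8·22=176, Irby→B 2·21=42, York→C 5·23=115, Pell→C 2·17=34. Service 391; fixed 191; total 582.
{A, C}: Joliet→A 3·8=24, Orton→C 8·22=176, Irby→A 5·21=105, York→A 3·23=69, Pell→C 2·17=34. Service 408; fixed 222; total 630.
{A, B}: Joliet→A 3·8=24, Orton→B 11·22=242, Irby→B 2·21=42, York→A 3·23=69, Pell→B 4·17=68. Service 445; fixed 205; total 650.
{A, B, C}: service 345 + fixed 309 = 654
No other subset beats 582.

Open B and C; minimum total cost 582.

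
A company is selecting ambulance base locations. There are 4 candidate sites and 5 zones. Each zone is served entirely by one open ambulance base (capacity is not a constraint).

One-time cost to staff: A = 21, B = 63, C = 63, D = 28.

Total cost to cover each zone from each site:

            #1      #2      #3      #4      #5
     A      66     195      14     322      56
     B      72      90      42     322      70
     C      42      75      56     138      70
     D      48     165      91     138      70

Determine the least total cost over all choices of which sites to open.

For any fixed open set, each zone goes to its cheapest open site; total = fixed + service.
{A, C}: #1→C 42, #2→C 75, #3→A 14, #4→C 138, #5→A 56. Service 325; fixed 84; total 409.
{A, C, D}: service 325 + fixed 112 = 437
{C}: #1→C 42, #2→C 75, #3→C 56, #4→C 138, #5→C 70. Service 381; fixed 63; total 444.
{A, B, C, D}: service 325 + fixed 175 = 500
No other subset beats 409.

Minimum total cost: 409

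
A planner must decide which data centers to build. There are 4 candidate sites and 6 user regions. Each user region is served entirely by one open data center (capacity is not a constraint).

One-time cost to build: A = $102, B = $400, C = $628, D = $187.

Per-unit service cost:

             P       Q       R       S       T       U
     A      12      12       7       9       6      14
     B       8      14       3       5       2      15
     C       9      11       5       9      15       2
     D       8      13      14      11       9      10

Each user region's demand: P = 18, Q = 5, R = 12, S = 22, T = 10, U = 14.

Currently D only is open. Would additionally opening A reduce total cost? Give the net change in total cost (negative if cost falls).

Yes — net change −61 (cost falls by 61).

Current service cost with {D}: 849.
Adding A: each user region re-picks its cheapest; new service cost 686, saving 163.
Extra fixed cost: 102. Net change = 102 − 163 = -61.
(Totals: 1036 → 975.)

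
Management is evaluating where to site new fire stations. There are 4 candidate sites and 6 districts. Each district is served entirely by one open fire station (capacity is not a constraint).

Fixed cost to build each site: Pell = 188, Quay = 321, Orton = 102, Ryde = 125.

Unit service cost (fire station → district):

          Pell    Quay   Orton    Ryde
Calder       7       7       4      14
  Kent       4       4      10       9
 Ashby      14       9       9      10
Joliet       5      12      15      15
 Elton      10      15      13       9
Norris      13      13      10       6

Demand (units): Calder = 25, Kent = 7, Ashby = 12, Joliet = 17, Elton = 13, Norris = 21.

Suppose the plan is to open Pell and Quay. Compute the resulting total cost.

Total cost: 1308

Each district is assigned to its cheapest site among the open ones.
{Pell, Quay}: Calder→Pell 7·25=175, Kent→Pell 4·7=28, Ashby→Quay 9·12=108, Joliet→Pell 5·17=85, Elton→Pell 10·13=130, Norris→Pell 13·21=273. Service 799; fixed 509; total 1308.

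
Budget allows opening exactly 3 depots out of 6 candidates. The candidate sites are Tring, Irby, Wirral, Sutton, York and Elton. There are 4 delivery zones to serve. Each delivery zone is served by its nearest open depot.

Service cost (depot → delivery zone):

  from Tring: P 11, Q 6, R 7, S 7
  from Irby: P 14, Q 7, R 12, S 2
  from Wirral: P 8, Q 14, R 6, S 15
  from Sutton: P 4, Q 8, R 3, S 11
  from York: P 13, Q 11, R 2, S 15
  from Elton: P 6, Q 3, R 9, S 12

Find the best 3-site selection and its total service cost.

With exactly 3 open, each delivery zone uses its cheapest among the chosen.
{Irby, Sutton, Elton}: P→Sutton 4, Q→Elton 3, R→Sutton 3, S→Irby 2. Service cost 12.
{Irby, York, Elton}: service cost 13
{Tring, Irby, Sutton}: service cost 15
Among all 20 size-3 choices, {Irby, Sutton, Elton} is lowest.

Choose Irby, Sutton and Elton; total service cost 12.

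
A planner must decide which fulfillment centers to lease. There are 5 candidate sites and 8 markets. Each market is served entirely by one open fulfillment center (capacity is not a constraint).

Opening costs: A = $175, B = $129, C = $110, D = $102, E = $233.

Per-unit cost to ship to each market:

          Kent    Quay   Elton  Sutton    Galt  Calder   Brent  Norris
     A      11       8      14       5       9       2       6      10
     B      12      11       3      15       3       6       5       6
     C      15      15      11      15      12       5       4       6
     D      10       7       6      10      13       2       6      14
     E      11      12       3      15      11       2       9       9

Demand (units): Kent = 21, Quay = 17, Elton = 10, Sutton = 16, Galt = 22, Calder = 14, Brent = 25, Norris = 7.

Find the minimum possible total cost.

Minimum total cost: 1011

For any fixed open set, each market goes to its cheapest open site; total = fixed + service.
{B, D}: Kent→D 10·21=210, Quay→D 7·17=119, Elton→B 3·10=30, Sutton→D 10·16=160, Galt→B 3·22=66, Calder→D 2·14=28, Brent→B 5·25=125, Norris→B 6·7=42. Service 780; fixed 231; total 1011.
{A, B}: service 738 + fixed 304 = 1042
{B, C, D}: service 755 + fixed 341 = 1096
{A, B, C, D, E}: service 675 + fixed 749 = 1424
No other subset beats 1011.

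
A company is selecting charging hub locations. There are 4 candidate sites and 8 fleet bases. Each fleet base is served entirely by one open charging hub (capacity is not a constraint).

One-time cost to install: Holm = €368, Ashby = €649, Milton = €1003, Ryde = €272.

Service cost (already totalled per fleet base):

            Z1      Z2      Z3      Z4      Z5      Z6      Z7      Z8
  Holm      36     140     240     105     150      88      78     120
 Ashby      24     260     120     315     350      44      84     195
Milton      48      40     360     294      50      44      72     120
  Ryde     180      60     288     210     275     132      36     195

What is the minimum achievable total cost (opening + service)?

For any fixed open set, each fleet base goes to its cheapest open site; total = fixed + service.
{Holm}: Z1→Holm 36, Z2→Holm 140, Z3→Holm 240, Z4→Holm 105, Z5→Holm 150, Z6→Holm 88, Z7→Holm 78, Z8→Holm 120. Service 957; fixed 368; total 1325.
{Holm, Ryde}: Z1→Holm 36, Z2→Ryde 60, Z3→Holm 240, Z4→Holm 105, Z5→Holm 150, Z6→Holm 88, Z7→Ryde 36, Z8→Holm 120. Service 835; fixed 640; total 1475.
{Ryde}: Z1→Ryde 180, Z2→Ryde 60, Z3→Ryde 288, Z4→Ryde 210, Z5→Ryde 275, Z6→Ryde 132, Z7→Ryde 36, Z8→Ryde 195. Service 1376; fixed 272; total 1648.
{Holm, Ashby, Milton, Ryde}: service 539 + fixed 2292 = 2831
No other subset beats 1325.

Minimum total cost: 1325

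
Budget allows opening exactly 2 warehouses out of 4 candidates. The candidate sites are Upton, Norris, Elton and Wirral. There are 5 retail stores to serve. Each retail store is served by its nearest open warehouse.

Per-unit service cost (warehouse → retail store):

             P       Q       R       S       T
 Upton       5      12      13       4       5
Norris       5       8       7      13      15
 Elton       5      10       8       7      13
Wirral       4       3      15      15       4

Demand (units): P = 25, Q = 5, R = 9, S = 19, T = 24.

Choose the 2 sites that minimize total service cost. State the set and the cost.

With exactly 2 open, each retail store uses its cheapest among the chosen.
{Upton, Wirral}: P→Wirral 4·25=100, Q→Wirral 3·5=15, R→Upton 13·9=117, S→Upton 4·19=76, T→Wirral 4·24=96. Service cost 404.
{Elton, Wirral}: service cost 416
{Upton, Norris}: service cost 424
Among all 6 size-2 choices, {Upton, Wirral} is lowest.

Choose Upton and Wirral; total service cost 404.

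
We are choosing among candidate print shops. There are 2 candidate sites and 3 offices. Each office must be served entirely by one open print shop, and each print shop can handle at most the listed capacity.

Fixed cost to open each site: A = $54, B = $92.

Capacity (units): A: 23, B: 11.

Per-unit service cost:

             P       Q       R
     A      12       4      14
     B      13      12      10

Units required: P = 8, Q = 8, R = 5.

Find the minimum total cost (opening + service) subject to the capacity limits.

Open {A}: P→A 12·8=96, Q→A 4·8=32, R→A 14·5=70.
Loads: A carries 21/23. Service 198; fixed 54; total 252.
Next best feasible plan costs 324.

Minimum total cost: 252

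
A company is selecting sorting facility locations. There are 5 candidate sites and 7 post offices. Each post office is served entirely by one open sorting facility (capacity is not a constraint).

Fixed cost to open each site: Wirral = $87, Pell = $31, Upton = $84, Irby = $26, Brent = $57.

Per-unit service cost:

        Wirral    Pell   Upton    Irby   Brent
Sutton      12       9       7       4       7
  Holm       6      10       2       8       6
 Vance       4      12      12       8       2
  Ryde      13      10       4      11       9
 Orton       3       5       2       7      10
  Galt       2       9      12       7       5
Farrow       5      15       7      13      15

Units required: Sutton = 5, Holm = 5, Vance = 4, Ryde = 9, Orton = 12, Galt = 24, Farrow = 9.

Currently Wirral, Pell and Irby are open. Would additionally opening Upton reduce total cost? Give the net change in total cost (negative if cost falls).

Yes — net change −2 (cost falls by 2).

Current service cost with {Wirral, Pell, Irby}: 285.
Adding Upton: each post office re-picks its cheapest; new service cost 199, saving 86.
Extra fixed cost: 84. Net change = 84 − 86 = -2.
(Totals: 429 → 427.)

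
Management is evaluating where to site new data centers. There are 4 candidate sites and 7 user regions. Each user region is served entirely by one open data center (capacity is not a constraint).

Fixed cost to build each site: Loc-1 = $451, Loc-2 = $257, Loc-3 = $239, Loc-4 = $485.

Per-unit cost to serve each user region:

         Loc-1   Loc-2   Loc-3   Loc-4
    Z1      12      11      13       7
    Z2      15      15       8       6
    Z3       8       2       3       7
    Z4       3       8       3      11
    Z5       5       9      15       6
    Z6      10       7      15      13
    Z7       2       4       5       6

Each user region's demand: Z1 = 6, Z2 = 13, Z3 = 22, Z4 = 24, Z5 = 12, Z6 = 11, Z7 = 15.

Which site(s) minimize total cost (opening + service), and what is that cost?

For any fixed open set, each user region goes to its cheapest open site; total = fixed + service.
{Loc-3}: Z1→Loc-3 13·6=78, Z2→Loc-3 8·13=104, Z3→Loc-3 3·22=66, Z4→Loc-3 3·24=72, Z5→Loc-3 15·12=180, Z6→Loc-3 15·11=165, Z7→Loc-3 5·15=75. Service 740; fixed 239; total 979.
{Loc-2}: Z1→Loc-2 11·6=66, Z2→Loc-2 15·13=195, Z3→Loc-2 2·22=44, Z4→Loc-2 8·24=192, Z5→Loc-2 9·12=108, Z6→Loc-2 7·11=77, Z7→Loc-2 4·15=60. Service 742; fixed 257; total 999.
{Loc-2, Loc-3}: service 531 + fixed 496 = 1027
{Loc-1, Loc-2, Loc-3, Loc-4}: Z1→Loc-4 7·6=42, Z2→Loc-4 6·13=78, Z3→Loc-2 2·22=44, Z4→Loc-1 3·24=72, Z5→Loc-1 5·12=60, Z6→Loc-2 7·11=77, Z7→Loc-1 2·15=30. Service 403; fixed 1432; total 1835.
No other subset beats 979.

Open Loc-3 only; minimum total cost 979.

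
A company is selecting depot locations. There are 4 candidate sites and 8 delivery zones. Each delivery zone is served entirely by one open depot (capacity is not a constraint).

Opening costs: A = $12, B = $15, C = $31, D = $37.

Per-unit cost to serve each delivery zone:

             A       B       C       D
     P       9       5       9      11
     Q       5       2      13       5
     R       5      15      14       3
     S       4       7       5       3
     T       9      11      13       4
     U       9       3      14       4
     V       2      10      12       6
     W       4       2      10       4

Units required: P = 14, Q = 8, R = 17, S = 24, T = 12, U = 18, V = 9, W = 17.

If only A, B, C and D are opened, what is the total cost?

Total cost: 458

Each delivery zone is assigned to its cheapest site among the open ones.
{A, B, C, D}: P→B 5·14=70, Q→B 2·8=16, R→D 3·17=51, S→D 3·24=72, T→D 4·12=48, U→B 3·18=54, V→A 2·9=18, W→B 2·17=34. Service 363; fixed 95; total 458.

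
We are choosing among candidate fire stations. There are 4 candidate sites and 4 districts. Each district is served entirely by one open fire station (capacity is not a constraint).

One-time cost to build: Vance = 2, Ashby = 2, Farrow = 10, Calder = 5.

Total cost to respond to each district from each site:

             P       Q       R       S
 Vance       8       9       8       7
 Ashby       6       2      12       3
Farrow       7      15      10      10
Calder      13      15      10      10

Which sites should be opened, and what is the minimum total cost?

For any fixed open set, each district goes to its cheapest open site; total = fixed + service.
{Vance, Ashby}: P→Ashby 6, Q→Ashby 2, R→Vance 8, S→Ashby 3. Service 19; fixed 4; total 23.
{Ashby}: P→Ashby 6, Q→Ashby 2, R→Ashby 12, S→Ashby 3. Service 23; fixed 2; total 25.
{Vance, Ashby, Calder}: P→Ashby 6, Q→Ashby 2, R→Vance 8, S→Ashby 3. Service 19; fixed 9; total 28.
{Vance, Ashby, Farrow, Calder}: P→Ashby 6, Q→Ashby 2, R→Vance 8, S→Ashby 3. Service 19; fixed 19; total 38.
No other subset beats 23.

Open Vance and Ashby; minimum total cost 23.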